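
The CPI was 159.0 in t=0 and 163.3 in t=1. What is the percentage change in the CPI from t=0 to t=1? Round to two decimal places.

Change = (163.3 − 159.0) / 159.0 × 100
       = 4.3 / 159.0 × 100 = 2.7044%

2.70%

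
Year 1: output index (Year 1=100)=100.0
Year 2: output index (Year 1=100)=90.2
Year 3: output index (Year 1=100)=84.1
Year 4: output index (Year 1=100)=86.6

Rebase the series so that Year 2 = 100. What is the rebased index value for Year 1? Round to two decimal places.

110.86

Rebased(Year 1) = 100.0 / 90.2 × 100 = 110.8647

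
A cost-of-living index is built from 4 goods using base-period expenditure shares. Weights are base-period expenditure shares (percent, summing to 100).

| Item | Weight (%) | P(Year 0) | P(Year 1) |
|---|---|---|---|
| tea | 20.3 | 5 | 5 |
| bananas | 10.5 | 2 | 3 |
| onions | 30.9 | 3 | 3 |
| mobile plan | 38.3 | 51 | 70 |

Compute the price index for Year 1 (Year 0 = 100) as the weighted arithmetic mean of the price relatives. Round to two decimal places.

119.52

tea: 20.3 × (5/5) = 20.3 × 1.000000 = 20.3000
bananas: 10.5 × (3/2) = 10.5 × 1.500000 = 15.7500
onions: 30.9 × (3/3) = 30.9 × 1.000000 = 30.9000
mobile plan: 38.3 × (70/51) = 38.3 × 1.372549 = 52.5686
Index = Σ wᵢ·(p₁ᵢ/p₀ᵢ) = 20.3000 + 15.7500 + 30.9000 + 52.5686 = 119.5186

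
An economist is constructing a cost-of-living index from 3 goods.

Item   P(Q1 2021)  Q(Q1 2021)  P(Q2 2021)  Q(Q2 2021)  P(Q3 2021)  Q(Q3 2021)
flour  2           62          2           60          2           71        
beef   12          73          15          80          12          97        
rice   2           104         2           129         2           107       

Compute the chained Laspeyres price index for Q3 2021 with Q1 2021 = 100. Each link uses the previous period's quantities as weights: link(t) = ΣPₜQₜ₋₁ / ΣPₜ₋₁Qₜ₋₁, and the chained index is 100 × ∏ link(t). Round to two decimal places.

Link Q1 2021→Q2 2021:
ΣP(Q2 2021)Q(Q1 2021) = 2×62 + 15×73 + 2×104 = 124 + 1095 + 208 = 1427
ΣP(Q1 2021)Q(Q1 2021) = 2×62 + 12×73 + 2×104 = 124 + 876 + 208 = 1208
link = 1427/1208 = 1.181291
Link Q2 2021→Q3 2021:
ΣP(Q3 2021)Q(Q2 2021) = 2×60 + 12×80 + 2×129 = 120 + 960 + 258 = 1338
ΣP(Q2 2021)Q(Q2 2021) = 2×60 + 15×80 + 2×129 = 120 + 1200 + 258 = 1578
link = 1338/1578 = 0.847909
Chained index = 100 × 1.181291 × 0.847909 = 100.1627

100.16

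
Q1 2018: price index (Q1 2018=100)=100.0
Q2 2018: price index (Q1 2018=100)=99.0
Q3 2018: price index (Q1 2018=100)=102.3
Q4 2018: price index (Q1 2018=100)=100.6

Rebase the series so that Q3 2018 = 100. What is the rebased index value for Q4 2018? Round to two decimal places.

98.34

Rebased(Q4 2018) = 100.6 / 102.3 × 100 = 98.3382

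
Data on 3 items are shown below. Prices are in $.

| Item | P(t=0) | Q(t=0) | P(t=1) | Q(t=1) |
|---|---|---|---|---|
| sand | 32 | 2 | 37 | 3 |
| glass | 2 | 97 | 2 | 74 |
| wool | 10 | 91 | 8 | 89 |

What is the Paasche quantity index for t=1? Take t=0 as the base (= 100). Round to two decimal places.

Paasche quantity index uses current-period prices as weights.
ΣP(t=1)·Q(t=1) = 37×3 + 2×74 + 8×89 = 111 + 148 + 712 = 971
ΣP(t=1)·Q(t=0) = 37×2 + 2×97 + 8×91 = 74 + 194 + 728 = 996
Index = 971 / 996 × 100 = 97.4900

97.49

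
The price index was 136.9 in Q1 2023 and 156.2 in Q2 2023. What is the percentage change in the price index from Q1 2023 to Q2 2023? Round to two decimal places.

Change = (156.2 − 136.9) / 136.9 × 100
       = 19.3 / 136.9 × 100 = 14.0979%

14.10%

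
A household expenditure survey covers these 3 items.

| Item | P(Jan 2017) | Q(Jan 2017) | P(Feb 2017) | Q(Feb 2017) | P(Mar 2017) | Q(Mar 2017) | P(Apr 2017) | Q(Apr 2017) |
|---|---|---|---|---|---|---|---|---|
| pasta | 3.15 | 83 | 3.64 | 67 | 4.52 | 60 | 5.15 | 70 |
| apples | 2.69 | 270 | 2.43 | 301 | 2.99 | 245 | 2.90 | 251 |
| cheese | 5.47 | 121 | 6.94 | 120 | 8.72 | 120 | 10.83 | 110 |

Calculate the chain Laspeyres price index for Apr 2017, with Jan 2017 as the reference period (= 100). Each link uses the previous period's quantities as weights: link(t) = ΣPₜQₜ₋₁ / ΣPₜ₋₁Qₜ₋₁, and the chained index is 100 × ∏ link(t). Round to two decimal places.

153.37

Link Jan 2017→Feb 2017:
ΣP(Feb 2017)Q(Jan 2017) = 3.64×83 + 2.43×270 + 6.94×121 = 302.12 + 656.1 + 839.74 = 1797.96
ΣP(Jan 2017)Q(Jan 2017) = 3.15×83 + 2.69×270 + 5.47×121 = 261.45 + 726.3 + 661.87 = 1649.62
link = 1797.96/1649.62 = 1.089924
Link Feb 2017→Mar 2017:
ΣP(Mar 2017)Q(Feb 2017) = 4.52×67 + 2.99×301 + 8.72×120 = 302.84 + 899.99 + 1046.4 = 2249.23
ΣP(Feb 2017)Q(Feb 2017) = 3.64×67 + 2.43×301 + 6.94×120 = 243.88 + 731.43 + 832.8 = 1808.11
link = 2249.23/1808.11 = 1.243967
Link Mar 2017→Apr 2017:
ΣP(Apr 2017)Q(Mar 2017) = 5.15×60 + 2.90×245 + 10.83×120 = 309 + 710.5 + 1299.6 = 2319.1
ΣP(Mar 2017)Q(Mar 2017) = 4.52×60 + 2.99×245 + 8.72×120 = 271.2 + 732.55 + 1046.4 = 2050.15
link = 2319.1/2050.15 = 1.131186
Chained index = 100 × 1.089924 × 1.243967 × 1.131186 = 153.3695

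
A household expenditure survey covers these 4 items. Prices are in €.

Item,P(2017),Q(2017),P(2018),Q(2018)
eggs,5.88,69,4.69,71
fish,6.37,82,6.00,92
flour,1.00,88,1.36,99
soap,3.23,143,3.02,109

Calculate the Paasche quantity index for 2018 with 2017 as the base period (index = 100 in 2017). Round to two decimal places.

98.66

Paasche quantity index uses current-period prices as weights.
ΣP(2018)·Q(2018) = 4.69×71 + 6.00×92 + 1.36×99 + 3.02×109 = 332.99 + 552 + 134.64 + 329.18 = 1348.81
ΣP(2018)·Q(2017) = 4.69×69 + 6.00×82 + 1.36×88 + 3.02×143 = 323.61 + 492 + 119.68 + 431.86 = 1367.15
Index = 1348.81 / 1367.15 × 100 = 98.6585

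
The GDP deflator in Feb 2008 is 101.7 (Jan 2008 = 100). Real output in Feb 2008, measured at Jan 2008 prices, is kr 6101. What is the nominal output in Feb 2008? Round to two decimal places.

Nominal = Real × (Index/100) = 6101 × (101.7/100)
        = 6101 × 1.017 = 6204.7170

6204.72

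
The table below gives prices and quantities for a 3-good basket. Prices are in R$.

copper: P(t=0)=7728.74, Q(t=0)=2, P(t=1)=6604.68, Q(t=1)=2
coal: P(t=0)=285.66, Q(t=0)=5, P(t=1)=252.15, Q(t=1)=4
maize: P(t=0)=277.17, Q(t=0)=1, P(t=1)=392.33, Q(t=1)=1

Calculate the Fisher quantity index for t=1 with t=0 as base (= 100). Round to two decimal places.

Laspeyres component (base-period weights):
ΣP(t=0)Q(t=1) = 7728.74×2 + 285.66×4 + 277.17×1 = 15457.48 + 1142.64 + 277.17 = 16877.29
ΣP(t=0)Q(t=0) = 7728.74×2 + 285.66×5 + 277.17×1 = 15457.48 + 1428.3 + 277.17 = 17162.95
L = 16877.29 / 17162.95 × 100 = 98.3356
Paasche component (current-period weights):
ΣP(t=1)Q(t=1) = 6604.68×2 + 252.15×4 + 392.33×1 = 13209.36 + 1008.6 + 392.33 = 14610.29
ΣP(t=1)Q(t=0) = 6604.68×2 + 252.15×5 + 392.33×1 = 13209.36 + 1260.75 + 392.33 = 14862.44
P = 14610.29 / 14862.44 × 100 = 98.3034
Fisher = √(L × P) = √(98.3356 × 98.3034) = 98.3195

98.32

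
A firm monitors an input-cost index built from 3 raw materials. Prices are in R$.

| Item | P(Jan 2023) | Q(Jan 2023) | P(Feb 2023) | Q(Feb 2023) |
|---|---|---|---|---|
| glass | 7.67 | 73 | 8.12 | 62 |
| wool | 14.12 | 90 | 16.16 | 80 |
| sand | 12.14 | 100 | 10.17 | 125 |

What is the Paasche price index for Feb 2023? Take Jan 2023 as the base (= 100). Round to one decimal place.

Paasche price index uses current-period quantities as weights.
ΣP(Feb 2023)·Q(Feb 2023) = 8.12×62 + 16.16×80 + 10.17×125 = 503.44 + 1292.8 + 1271.25 = 3067.49
ΣP(Jan 2023)·Q(Feb 2023) = 7.67×62 + 14.12×80 + 12.14×125 = 475.54 + 1129.6 + 1517.5 = 3122.64
Index = 3067.49 / 3122.64 × 100 = 98.2339

98.2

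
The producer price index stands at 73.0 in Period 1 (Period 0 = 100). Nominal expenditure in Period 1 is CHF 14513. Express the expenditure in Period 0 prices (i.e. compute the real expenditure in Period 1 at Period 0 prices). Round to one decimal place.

Real = Nominal ÷ (Index/100) = 14513 ÷ (73.0/100)
     = 14513 ÷ 0.730 = 19880.8219

19880.8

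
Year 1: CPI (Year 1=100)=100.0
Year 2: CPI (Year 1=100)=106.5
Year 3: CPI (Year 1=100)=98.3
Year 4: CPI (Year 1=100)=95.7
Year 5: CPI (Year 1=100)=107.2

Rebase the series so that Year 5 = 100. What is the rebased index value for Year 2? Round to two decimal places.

Rebased(Year 2) = 106.5 / 107.2 × 100 = 99.3470

99.35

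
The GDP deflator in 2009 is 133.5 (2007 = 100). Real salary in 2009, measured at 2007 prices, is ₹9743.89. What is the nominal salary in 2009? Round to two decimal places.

Nominal = Real × (Index/100) = 9743.89 × (133.5/100)
        = 9743.89 × 1.335 = 13008.0931

13008.09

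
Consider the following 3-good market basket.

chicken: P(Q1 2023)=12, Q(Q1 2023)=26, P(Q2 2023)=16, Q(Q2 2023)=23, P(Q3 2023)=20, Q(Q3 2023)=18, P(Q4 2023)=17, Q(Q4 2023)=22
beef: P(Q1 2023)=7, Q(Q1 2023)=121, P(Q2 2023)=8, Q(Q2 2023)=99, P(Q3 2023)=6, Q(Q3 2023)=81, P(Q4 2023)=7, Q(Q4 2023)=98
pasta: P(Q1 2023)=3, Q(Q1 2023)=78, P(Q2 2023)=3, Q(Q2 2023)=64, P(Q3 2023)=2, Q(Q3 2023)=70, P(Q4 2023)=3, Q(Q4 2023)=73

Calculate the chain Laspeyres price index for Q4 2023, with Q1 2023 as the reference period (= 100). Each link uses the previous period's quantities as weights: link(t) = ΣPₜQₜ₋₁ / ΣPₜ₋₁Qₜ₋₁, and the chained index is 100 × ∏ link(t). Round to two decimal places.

Link Q1 2023→Q2 2023:
ΣP(Q2 2023)Q(Q1 2023) = 16×26 + 8×121 + 3×78 = 416 + 968 + 234 = 1618
ΣP(Q1 2023)Q(Q1 2023) = 12×26 + 7×121 + 3×78 = 312 + 847 + 234 = 1393
link = 1618/1393 = 1.161522
Link Q2 2023→Q3 2023:
ΣP(Q3 2023)Q(Q2 2023) = 20×23 + 6×99 + 2×64 = 460 + 594 + 128 = 1182
ΣP(Q2 2023)Q(Q2 2023) = 16×23 + 8×99 + 3×64 = 368 + 792 + 192 = 1352
link = 1182/1352 = 0.874260
Link Q3 2023→Q4 2023:
ΣP(Q4 2023)Q(Q3 2023) = 17×18 + 7×81 + 3×70 = 306 + 567 + 210 = 1083
ΣP(Q3 2023)Q(Q3 2023) = 20×18 + 6×81 + 2×70 = 360 + 486 + 140 = 986
link = 1083/986 = 1.098377
Chained index = 100 × 1.161522 × 0.874260 × 1.098377 = 111.5372

111.54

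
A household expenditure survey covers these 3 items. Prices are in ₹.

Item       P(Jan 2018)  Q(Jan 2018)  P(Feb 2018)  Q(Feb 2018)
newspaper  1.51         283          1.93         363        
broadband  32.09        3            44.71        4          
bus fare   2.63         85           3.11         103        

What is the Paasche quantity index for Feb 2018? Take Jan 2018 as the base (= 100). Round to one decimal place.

127.0

Paasche quantity index uses current-period prices as weights.
ΣP(Feb 2018)·Q(Feb 2018) = 1.93×363 + 44.71×4 + 3.11×103 = 700.59 + 178.84 + 320.33 = 1199.76
ΣP(Feb 2018)·Q(Jan 2018) = 1.93×283 + 44.71×3 + 3.11×85 = 546.19 + 134.13 + 264.35 = 944.67
Index = 1199.76 / 944.67 × 100 = 127.0031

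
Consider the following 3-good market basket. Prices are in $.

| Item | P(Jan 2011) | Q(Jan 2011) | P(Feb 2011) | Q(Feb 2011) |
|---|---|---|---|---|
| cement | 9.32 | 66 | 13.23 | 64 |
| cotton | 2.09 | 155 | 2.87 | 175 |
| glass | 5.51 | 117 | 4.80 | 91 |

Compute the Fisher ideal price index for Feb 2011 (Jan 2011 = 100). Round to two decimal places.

Laspeyres component (base-period weights):
ΣP(Feb 2011)Q(Jan 2011) = 13.23×66 + 2.87×155 + 4.80×117 = 873.18 + 444.85 + 561.6 = 1879.63
ΣP(Jan 2011)Q(Jan 2011) = 9.32×66 + 2.09×155 + 5.51×117 = 615.12 + 323.95 + 644.67 = 1583.74
L = 1879.63 / 1583.74 × 100 = 118.6830
Paasche component (current-period weights):
ΣP(Feb 2011)Q(Feb 2011) = 13.23×64 + 2.87×175 + 4.80×91 = 846.72 + 502.25 + 436.8 = 1785.77
ΣP(Jan 2011)Q(Feb 2011) = 9.32×64 + 2.09×175 + 5.51×91 = 596.48 + 365.75 + 501.41 = 1463.64
P = 1785.77 / 1463.64 × 100 = 122.0088
Fisher = √(L × P) = √(118.6830 × 122.0088) = 120.3344

120.33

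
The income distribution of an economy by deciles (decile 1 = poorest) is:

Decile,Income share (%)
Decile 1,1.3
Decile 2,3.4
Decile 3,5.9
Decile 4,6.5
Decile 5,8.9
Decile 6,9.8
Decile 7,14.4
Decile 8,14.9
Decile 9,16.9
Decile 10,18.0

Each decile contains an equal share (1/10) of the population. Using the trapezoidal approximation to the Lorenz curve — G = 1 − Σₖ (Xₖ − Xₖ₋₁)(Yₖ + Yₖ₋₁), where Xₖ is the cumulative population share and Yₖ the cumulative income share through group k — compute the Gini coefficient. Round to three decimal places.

Cumulative income shares Yₖ: 0.0130, 0.0470, 0.1060, 0.1710, 0.2600, 0.3580, 0.5020, 0.6510, 0.8200, 1.0000
Σ (Xₖ−Xₖ₋₁)(Yₖ+Yₖ₋₁) = (1/10)(0.0130+0.0000) + (1/10)(0.0470+0.0130) + (1/10)(0.1060+0.0470) + (1/10)(0.1710+0.1060) + (1/10)(0.2600+0.1710) + (1/10)(0.3580+0.2600) + (1/10)(0.5020+0.3580) + (1/10)(0.6510+0.5020) + (1/10)(0.8200+0.6510) + (1/10)(1.0000+0.8200)
  = 0.0013 + 0.0060 + 0.0153 + 0.0277 + 0.0431 + 0.0618 + 0.0860 + 0.1153 + 0.1471 + 0.1820 = 0.6856
G = 1 − 0.6856 = 0.3144

0.314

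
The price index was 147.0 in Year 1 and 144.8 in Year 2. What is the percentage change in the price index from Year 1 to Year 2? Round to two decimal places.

-1.50%

Change = (144.8 − 147.0) / 147.0 × 100
       = -2.2 / 147.0 × 100 = -1.4966%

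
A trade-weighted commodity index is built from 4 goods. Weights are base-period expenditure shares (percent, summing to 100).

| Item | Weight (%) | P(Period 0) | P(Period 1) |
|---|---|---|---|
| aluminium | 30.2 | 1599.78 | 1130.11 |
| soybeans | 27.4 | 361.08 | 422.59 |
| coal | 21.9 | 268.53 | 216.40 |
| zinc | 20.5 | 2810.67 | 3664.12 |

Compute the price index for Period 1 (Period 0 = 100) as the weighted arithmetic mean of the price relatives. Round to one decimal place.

97.8

aluminium: 30.2 × (1130.11/1599.78) = 30.2 × 0.706416 = 21.3338
soybeans: 27.4 × (422.59/361.08) = 27.4 × 1.170350 = 32.0676
coal: 21.9 × (216.40/268.53) = 21.9 × 0.805869 = 17.6485
zinc: 20.5 × (3664.12/2810.67) = 20.5 × 1.303646 = 26.7248
Index = Σ wᵢ·(p₁ᵢ/p₀ᵢ) = 21.3338 + 32.0676 + 17.6485 + 26.7248 = 97.7746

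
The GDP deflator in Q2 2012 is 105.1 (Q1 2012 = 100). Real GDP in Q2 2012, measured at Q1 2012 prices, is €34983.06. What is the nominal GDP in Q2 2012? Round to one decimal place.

36767.2

Nominal = Real × (Index/100) = 34983.06 × (105.1/100)
        = 34983.06 × 1.051 = 36767.1961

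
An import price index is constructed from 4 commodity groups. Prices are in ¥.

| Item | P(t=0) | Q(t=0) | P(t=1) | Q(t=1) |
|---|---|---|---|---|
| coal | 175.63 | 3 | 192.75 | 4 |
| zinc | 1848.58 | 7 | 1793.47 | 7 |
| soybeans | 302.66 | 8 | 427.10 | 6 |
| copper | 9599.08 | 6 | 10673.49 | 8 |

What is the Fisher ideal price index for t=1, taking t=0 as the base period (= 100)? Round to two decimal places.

109.73

Laspeyres component (base-period weights):
ΣP(t=1)Q(t=0) = 192.75×3 + 1793.47×7 + 427.10×8 + 10673.49×6 = 578.25 + 12554.29 + 3416.8 + 64040.94 = 80590.28
ΣP(t=0)Q(t=0) = 175.63×3 + 1848.58×7 + 302.66×8 + 9599.08×6 = 526.89 + 12940.06 + 2421.28 + 57594.48 = 73482.71
L = 80590.28 / 73482.71 × 100 = 109.6724
Paasche component (current-period weights):
ΣP(t=1)Q(t=1) = 192.75×4 + 1793.47×7 + 427.10×6 + 10673.49×8 = 771 + 12554.29 + 2562.6 + 85387.92 = 101275.81
ΣP(t=0)Q(t=1) = 175.63×4 + 1848.58×7 + 302.66×6 + 9599.08×8 = 702.52 + 12940.06 + 1815.96 + 76792.64 = 92251.18
P = 101275.81 / 92251.18 × 100 = 109.7827
Fisher = √(L × P) = √(109.6724 × 109.7827) = 109.7275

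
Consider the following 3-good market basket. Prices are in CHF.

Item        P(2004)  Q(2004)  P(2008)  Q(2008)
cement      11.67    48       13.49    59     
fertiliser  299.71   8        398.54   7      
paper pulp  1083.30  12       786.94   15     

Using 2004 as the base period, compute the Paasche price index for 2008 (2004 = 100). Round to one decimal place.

Paasche price index uses current-period quantities as weights.
ΣP(2008)·Q(2008) = 13.49×59 + 398.54×7 + 786.94×15 = 795.91 + 2789.78 + 11804.1 = 15389.79
ΣP(2004)·Q(2008) = 11.67×59 + 299.71×7 + 1083.30×15 = 688.53 + 2097.97 + 16249.5 = 19036
Index = 15389.79 / 19036 × 100 = 80.8457

80.8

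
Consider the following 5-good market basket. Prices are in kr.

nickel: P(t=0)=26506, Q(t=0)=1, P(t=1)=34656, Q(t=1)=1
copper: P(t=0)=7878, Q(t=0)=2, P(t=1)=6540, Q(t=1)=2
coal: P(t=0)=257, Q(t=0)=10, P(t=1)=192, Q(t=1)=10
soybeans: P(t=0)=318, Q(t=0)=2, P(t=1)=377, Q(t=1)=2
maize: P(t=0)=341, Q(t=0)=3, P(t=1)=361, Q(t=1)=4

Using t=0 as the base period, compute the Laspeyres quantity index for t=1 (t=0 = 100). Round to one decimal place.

100.7

Laspeyres quantity index uses base-period prices as weights.
ΣP(t=0)·Q(t=1) = 26506×1 + 7878×2 + 257×10 + 318×2 + 341×4 = 26506 + 15756 + 2570 + 636 + 1364 = 46832
ΣP(t=0)·Q(t=0) = 26506×1 + 7878×2 + 257×10 + 318×2 + 341×3 = 26506 + 15756 + 2570 + 636 + 1023 = 46491
Index = 46832 / 46491 × 100 = 100.7335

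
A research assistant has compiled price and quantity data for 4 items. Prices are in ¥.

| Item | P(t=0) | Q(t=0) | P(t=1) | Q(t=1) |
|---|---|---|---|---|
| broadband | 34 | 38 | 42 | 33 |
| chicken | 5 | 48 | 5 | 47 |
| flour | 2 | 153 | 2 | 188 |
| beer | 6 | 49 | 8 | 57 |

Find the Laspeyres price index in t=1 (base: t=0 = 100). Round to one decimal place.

118.9

Laspeyres price index uses base-period quantities as weights.
ΣP(t=1)·Q(t=0) = 42×38 + 5×48 + 2×153 + 8×49 = 1596 + 240 + 306 + 392 = 2534
ΣP(t=0)·Q(t=0) = 34×38 + 5×48 + 2×153 + 6×49 = 1292 + 240 + 306 + 294 = 2132
Index = 2534 / 2132 × 100 = 118.8555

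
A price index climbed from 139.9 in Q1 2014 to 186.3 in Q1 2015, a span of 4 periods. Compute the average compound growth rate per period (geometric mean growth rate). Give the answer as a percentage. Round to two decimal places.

Growth factor = (186.3/139.9)^(1/4) = (1.331665)^(1/4) = 1.074234
Growth rate = 1.074234 − 1 = 0.074234 = 7.4234%

7.42%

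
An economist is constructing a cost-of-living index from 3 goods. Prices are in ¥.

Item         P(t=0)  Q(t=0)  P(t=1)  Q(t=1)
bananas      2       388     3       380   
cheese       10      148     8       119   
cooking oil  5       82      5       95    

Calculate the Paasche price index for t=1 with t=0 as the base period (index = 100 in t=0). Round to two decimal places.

105.86

Paasche price index uses current-period quantities as weights.
ΣP(t=1)·Q(t=1) = 3×380 + 8×119 + 5×95 = 1140 + 952 + 475 = 2567
ΣP(t=0)·Q(t=1) = 2×380 + 10×119 + 5×95 = 760 + 1190 + 475 = 2425
Index = 2567 / 2425 × 100 = 105.8557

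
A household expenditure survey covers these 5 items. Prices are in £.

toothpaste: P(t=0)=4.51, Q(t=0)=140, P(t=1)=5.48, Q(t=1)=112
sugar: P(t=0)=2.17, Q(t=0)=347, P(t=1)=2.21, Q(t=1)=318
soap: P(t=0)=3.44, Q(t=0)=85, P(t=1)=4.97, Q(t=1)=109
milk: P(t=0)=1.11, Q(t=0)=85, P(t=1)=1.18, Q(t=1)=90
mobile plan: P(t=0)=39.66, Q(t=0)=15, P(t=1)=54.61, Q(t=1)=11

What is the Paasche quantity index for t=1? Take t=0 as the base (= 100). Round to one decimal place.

89.2

Paasche quantity index uses current-period prices as weights.
ΣP(t=1)·Q(t=1) = 5.48×112 + 2.21×318 + 4.97×109 + 1.18×90 + 54.61×11 = 613.76 + 702.78 + 541.73 + 106.2 + 600.71 = 2565.18
ΣP(t=1)·Q(t=0) = 5.48×140 + 2.21×347 + 4.97×85 + 1.18×85 + 54.61×15 = 767.2 + 766.87 + 422.45 + 100.3 + 819.15 = 2875.97
Index = 2565.18 / 2875.97 × 100 = 89.1936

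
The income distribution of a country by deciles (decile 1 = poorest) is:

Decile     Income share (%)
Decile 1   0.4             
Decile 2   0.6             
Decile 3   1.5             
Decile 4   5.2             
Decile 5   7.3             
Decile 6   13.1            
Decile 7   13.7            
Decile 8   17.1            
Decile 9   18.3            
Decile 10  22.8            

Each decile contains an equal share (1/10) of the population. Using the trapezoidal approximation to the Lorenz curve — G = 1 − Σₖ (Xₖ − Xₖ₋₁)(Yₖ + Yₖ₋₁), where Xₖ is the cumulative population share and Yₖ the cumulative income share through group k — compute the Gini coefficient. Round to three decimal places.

Cumulative income shares Yₖ: 0.0040, 0.0100, 0.0250, 0.0770, 0.1500, 0.2810, 0.4180, 0.5890, 0.7720, 1.0000
Σ (Xₖ−Xₖ₋₁)(Yₖ+Yₖ₋₁) = (1/10)(0.0040+0.0000) + (1/10)(0.0100+0.0040) + (1/10)(0.0250+0.0100) + (1/10)(0.0770+0.0250) + (1/10)(0.1500+0.0770) + (1/10)(0.2810+0.1500) + (1/10)(0.4180+0.2810) + (1/10)(0.5890+0.4180) + (1/10)(0.7720+0.5890) + (1/10)(1.0000+0.7720)
  = 0.0004 + 0.0014 + 0.0035 + 0.0102 + 0.0227 + 0.0431 + 0.0699 + 0.1007 + 0.1361 + 0.1772 = 0.5652
G = 1 − 0.5652 = 0.4348

0.435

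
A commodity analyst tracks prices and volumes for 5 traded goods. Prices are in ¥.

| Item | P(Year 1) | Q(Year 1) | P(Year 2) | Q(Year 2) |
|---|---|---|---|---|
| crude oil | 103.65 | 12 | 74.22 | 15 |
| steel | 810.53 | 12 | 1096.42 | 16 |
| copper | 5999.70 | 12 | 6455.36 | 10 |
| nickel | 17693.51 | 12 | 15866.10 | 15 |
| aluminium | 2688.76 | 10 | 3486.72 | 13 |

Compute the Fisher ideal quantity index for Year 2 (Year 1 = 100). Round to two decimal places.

116.03

Laspeyres component (base-period weights):
ΣP(Year 1)Q(Year 2) = 103.65×15 + 810.53×16 + 5999.70×10 + 17693.51×15 + 2688.76×13 = 1554.75 + 12968.48 + 59997 + 265402.65 + 34953.88 = 374876.76
ΣP(Year 1)Q(Year 1) = 103.65×12 + 810.53×12 + 5999.70×12 + 17693.51×12 + 2688.76×10 = 1243.8 + 9726.36 + 71996.4 + 212322.12 + 26887.6 = 322176.28
L = 374876.76 / 322176.28 × 100 = 116.3577
Paasche component (current-period weights):
ΣP(Year 2)Q(Year 2) = 74.22×15 + 1096.42×16 + 6455.36×10 + 15866.10×15 + 3486.72×13 = 1113.3 + 17542.72 + 64553.6 + 237991.5 + 45327.36 = 366528.48
ΣP(Year 2)Q(Year 1) = 74.22×12 + 1096.42×12 + 6455.36×12 + 15866.10×12 + 3486.72×10 = 890.64 + 13157.04 + 77464.32 + 190393.2 + 34867.2 = 316772.4
P = 366528.48 / 316772.4 × 100 = 115.7072
Fisher = √(L × P) = √(116.3577 × 115.7072) = 116.0320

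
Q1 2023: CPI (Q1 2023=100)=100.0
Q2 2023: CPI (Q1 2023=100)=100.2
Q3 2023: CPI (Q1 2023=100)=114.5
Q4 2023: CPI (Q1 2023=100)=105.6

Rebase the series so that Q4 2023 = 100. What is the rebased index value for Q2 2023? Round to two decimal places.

94.89

Rebased(Q2 2023) = 100.2 / 105.6 × 100 = 94.8864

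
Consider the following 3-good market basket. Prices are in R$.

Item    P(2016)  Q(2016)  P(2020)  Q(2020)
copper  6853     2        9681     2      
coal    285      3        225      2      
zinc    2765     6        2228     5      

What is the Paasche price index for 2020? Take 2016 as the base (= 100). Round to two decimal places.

Paasche price index uses current-period quantities as weights.
ΣP(2020)·Q(2020) = 9681×2 + 225×2 + 2228×5 = 19362 + 450 + 11140 = 30952
ΣP(2016)·Q(2020) = 6853×2 + 285×2 + 2765×5 = 13706 + 570 + 13825 = 28101
Index = 30952 / 28101 × 100 = 110.1455

110.15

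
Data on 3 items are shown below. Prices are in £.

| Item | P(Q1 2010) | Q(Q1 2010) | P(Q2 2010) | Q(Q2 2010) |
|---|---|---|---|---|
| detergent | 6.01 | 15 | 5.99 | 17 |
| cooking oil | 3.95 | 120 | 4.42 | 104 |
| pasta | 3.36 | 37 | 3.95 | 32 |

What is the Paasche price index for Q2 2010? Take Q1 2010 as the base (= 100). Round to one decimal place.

110.9

Paasche price index uses current-period quantities as weights.
ΣP(Q2 2010)·Q(Q2 2010) = 5.99×17 + 4.42×104 + 3.95×32 = 101.83 + 459.68 + 126.4 = 687.91
ΣP(Q1 2010)·Q(Q2 2010) = 6.01×17 + 3.95×104 + 3.36×32 = 102.17 + 410.8 + 107.52 = 620.49
Index = 687.91 / 620.49 × 100 = 110.8656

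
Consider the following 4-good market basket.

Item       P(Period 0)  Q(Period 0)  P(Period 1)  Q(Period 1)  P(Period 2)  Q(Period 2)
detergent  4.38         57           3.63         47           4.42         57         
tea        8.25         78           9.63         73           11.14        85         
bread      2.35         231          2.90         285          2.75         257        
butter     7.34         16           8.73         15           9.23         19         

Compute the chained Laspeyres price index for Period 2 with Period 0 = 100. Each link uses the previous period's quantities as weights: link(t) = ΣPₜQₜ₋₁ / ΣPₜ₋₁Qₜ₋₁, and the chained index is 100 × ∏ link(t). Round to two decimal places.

120.75

Link Period 0→Period 1:
ΣP(Period 1)Q(Period 0) = 3.63×57 + 9.63×78 + 2.90×231 + 8.73×16 = 206.91 + 751.14 + 669.9 + 139.68 = 1767.63
ΣP(Period 0)Q(Period 0) = 4.38×57 + 8.25×78 + 2.35×231 + 7.34×16 = 249.66 + 643.5 + 542.85 + 117.44 = 1553.45
link = 1767.63/1553.45 = 1.137874
Link Period 1→Period 2:
ΣP(Period 2)Q(Period 1) = 4.42×47 + 11.14×73 + 2.75×285 + 9.23×15 = 207.74 + 813.22 + 783.75 + 138.45 = 1943.16
ΣP(Period 1)Q(Period 1) = 3.63×47 + 9.63×73 + 2.90×285 + 8.73×15 = 170.61 + 702.99 + 826.5 + 130.95 = 1831.05
link = 1943.16/1831.05 = 1.061227
Chained index = 100 × 1.137874 × 1.061227 = 120.7543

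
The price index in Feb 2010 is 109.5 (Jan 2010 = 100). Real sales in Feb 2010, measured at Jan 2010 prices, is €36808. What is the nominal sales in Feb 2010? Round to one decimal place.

Nominal = Real × (Index/100) = 36808 × (109.5/100)
        = 36808 × 1.095 = 40304.7600

40304.8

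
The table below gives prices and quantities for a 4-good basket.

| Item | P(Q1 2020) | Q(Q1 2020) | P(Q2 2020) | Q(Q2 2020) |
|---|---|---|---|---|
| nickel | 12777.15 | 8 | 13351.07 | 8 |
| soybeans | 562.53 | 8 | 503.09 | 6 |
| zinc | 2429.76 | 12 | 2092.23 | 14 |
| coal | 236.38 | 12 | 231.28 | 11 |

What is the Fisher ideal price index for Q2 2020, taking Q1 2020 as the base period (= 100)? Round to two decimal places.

Laspeyres component (base-period weights):
ΣP(Q2 2020)Q(Q1 2020) = 13351.07×8 + 503.09×8 + 2092.23×12 + 231.28×12 = 106808.56 + 4024.72 + 25106.76 + 2775.36 = 138715.4
ΣP(Q1 2020)Q(Q1 2020) = 12777.15×8 + 562.53×8 + 2429.76×12 + 236.38×12 = 102217.2 + 4500.24 + 29157.12 + 2836.56 = 138711.12
L = 138715.4 / 138711.12 × 100 = 100.0031
Paasche component (current-period weights):
ΣP(Q2 2020)Q(Q2 2020) = 13351.07×8 + 503.09×6 + 2092.23×14 + 231.28×11 = 106808.56 + 3018.54 + 29291.22 + 2544.08 = 141662.4
ΣP(Q1 2020)Q(Q2 2020) = 12777.15×8 + 562.53×6 + 2429.76×14 + 236.38×11 = 102217.2 + 3375.18 + 34016.64 + 2600.18 = 142209.2
P = 141662.4 / 142209.2 × 100 = 99.6155
Fisher = √(L × P) = √(100.0031 × 99.6155) = 99.8091

99.81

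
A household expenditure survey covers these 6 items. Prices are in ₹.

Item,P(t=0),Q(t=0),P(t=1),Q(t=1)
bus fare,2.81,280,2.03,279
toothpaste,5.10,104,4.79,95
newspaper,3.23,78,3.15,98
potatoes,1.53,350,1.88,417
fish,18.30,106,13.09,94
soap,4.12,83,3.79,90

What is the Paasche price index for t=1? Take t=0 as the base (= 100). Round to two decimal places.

Paasche price index uses current-period quantities as weights.
ΣP(t=1)·Q(t=1) = 2.03×279 + 4.79×95 + 3.15×98 + 1.88×417 + 13.09×94 + 3.79×90 = 566.37 + 455.05 + 308.7 + 783.96 + 1230.46 + 341.1 = 3685.64
ΣP(t=0)·Q(t=1) = 2.81×279 + 5.10×95 + 3.23×98 + 1.53×417 + 18.30×94 + 4.12×90 = 783.99 + 484.5 + 316.54 + 638.01 + 1720.2 + 370.8 = 4314.04
Index = 3685.64 / 4314.04 × 100 = 85.4336

85.43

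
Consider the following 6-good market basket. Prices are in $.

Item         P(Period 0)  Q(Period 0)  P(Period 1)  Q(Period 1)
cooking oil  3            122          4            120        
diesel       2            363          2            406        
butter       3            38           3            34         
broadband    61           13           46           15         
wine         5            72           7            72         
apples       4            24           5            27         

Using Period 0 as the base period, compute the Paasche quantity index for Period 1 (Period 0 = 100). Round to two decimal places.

106.78

Paasche quantity index uses current-period prices as weights.
ΣP(Period 1)·Q(Period 1) = 4×120 + 2×406 + 3×34 + 46×15 + 7×72 + 5×27 = 480 + 812 + 102 + 690 + 504 + 135 = 2723
ΣP(Period 1)·Q(Period 0) = 4×122 + 2×363 + 3×38 + 46×13 + 7×72 + 5×24 = 488 + 726 + 114 + 598 + 504 + 120 = 2550
Index = 2723 / 2550 × 100 = 106.7843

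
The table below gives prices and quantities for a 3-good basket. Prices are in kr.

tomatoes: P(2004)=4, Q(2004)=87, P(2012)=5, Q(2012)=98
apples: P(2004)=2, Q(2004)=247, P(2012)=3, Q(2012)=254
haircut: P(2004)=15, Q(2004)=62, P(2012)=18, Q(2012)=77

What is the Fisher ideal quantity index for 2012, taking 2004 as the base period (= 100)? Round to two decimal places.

Laspeyres component (base-period weights):
ΣP(2004)Q(2012) = 4×98 + 2×254 + 15×77 = 392 + 508 + 1155 = 2055
ΣP(2004)Q(2004) = 4×87 + 2×247 + 15×62 = 348 + 494 + 930 = 1772
L = 2055 / 1772 × 100 = 115.9707
Paasche component (current-period weights):
ΣP(2012)Q(2012) = 5×98 + 3×254 + 18×77 = 490 + 762 + 1386 = 2638
ΣP(2012)Q(2004) = 5×87 + 3×247 + 18×62 = 435 + 741 + 1116 = 2292
P = 2638 / 2292 × 100 = 115.0960
Fisher = √(L × P) = √(115.9707 × 115.0960) = 115.5325

115.53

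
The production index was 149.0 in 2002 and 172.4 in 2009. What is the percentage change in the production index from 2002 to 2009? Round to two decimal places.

Change = (172.4 − 149.0) / 149.0 × 100
       = 23.4 / 149.0 × 100 = 15.7047%

15.70%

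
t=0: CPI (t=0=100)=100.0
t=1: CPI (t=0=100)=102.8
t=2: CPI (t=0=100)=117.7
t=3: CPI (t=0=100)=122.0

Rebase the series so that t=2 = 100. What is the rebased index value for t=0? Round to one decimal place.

85.0

Rebased(t=0) = 100.0 / 117.7 × 100 = 84.9618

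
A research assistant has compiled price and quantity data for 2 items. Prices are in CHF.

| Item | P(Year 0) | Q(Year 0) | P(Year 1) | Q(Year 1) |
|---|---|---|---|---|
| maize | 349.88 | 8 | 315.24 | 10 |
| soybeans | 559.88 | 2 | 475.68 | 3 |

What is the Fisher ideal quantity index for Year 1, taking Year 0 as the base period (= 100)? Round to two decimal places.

Laspeyres component (base-period weights):
ΣP(Year 0)Q(Year 1) = 349.88×10 + 559.88×3 = 3498.8 + 1679.64 = 5178.44
ΣP(Year 0)Q(Year 0) = 349.88×8 + 559.88×2 = 2799.04 + 1119.76 = 3918.8
L = 5178.44 / 3918.8 × 100 = 132.1435
Paasche component (current-period weights):
ΣP(Year 1)Q(Year 1) = 315.24×10 + 475.68×3 = 3152.4 + 1427.04 = 4579.44
ΣP(Year 1)Q(Year 0) = 315.24×8 + 475.68×2 = 2521.92 + 951.36 = 3473.28
P = 4579.44 / 3473.28 × 100 = 131.8477
Fisher = √(L × P) = √(132.1435 × 131.8477) = 131.9955

132.00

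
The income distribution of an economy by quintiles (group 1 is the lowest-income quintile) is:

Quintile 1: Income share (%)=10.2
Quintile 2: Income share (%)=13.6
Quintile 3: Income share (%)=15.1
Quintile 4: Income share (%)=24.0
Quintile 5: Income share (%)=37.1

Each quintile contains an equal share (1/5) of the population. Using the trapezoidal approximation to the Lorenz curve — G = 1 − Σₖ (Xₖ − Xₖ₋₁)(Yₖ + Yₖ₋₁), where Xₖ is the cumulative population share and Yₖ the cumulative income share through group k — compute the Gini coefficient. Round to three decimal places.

0.257

Cumulative income shares Yₖ: 0.1020, 0.2380, 0.3890, 0.6290, 1.0000
Σ (Xₖ−Xₖ₋₁)(Yₖ+Yₖ₋₁) = (1/5)(0.1020+0.0000) + (1/5)(0.2380+0.1020) + (1/5)(0.3890+0.2380) + (1/5)(0.6290+0.3890) + (1/5)(1.0000+0.6290)
  = 0.0204 + 0.0680 + 0.1254 + 0.2036 + 0.3258 = 0.7432
G = 1 − 0.7432 = 0.2568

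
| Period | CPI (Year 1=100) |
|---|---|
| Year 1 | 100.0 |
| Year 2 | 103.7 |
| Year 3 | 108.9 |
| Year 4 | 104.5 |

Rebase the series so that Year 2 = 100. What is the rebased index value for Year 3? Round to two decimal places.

105.01

Rebased(Year 3) = 108.9 / 103.7 × 100 = 105.0145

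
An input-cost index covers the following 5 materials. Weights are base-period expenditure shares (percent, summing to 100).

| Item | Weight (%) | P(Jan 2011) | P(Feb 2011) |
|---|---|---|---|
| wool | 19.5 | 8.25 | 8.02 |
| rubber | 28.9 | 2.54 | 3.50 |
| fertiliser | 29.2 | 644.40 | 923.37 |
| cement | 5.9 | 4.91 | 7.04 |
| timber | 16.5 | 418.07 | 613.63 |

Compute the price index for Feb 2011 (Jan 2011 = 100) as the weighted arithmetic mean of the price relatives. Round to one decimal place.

133.3

wool: 19.5 × (8.02/8.25) = 19.5 × 0.972121 = 18.9564
rubber: 28.9 × (3.50/2.54) = 28.9 × 1.377953 = 39.8228
fertiliser: 29.2 × (923.37/644.40) = 29.2 × 1.432914 = 41.8411
cement: 5.9 × (7.04/4.91) = 5.9 × 1.433809 = 8.4595
timber: 16.5 × (613.63/418.07) = 16.5 × 1.467769 = 24.2182
Index = Σ wᵢ·(p₁ᵢ/p₀ᵢ) = 18.9564 + 39.8228 + 41.8411 + 8.4595 + 24.2182 = 133.2979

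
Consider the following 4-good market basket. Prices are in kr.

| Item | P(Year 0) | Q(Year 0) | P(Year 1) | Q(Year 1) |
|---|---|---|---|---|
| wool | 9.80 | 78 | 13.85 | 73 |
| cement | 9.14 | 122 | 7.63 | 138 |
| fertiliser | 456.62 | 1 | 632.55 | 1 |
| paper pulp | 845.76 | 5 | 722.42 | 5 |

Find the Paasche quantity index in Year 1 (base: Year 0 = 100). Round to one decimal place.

100.8

Paasche quantity index uses current-period prices as weights.
ΣP(Year 1)·Q(Year 1) = 13.85×73 + 7.63×138 + 632.55×1 + 722.42×5 = 1011.05 + 1052.94 + 632.55 + 3612.1 = 6308.64
ΣP(Year 1)·Q(Year 0) = 13.85×78 + 7.63×122 + 632.55×1 + 722.42×5 = 1080.3 + 930.86 + 632.55 + 3612.1 = 6255.81
Index = 6308.64 / 6255.81 × 100 = 100.8445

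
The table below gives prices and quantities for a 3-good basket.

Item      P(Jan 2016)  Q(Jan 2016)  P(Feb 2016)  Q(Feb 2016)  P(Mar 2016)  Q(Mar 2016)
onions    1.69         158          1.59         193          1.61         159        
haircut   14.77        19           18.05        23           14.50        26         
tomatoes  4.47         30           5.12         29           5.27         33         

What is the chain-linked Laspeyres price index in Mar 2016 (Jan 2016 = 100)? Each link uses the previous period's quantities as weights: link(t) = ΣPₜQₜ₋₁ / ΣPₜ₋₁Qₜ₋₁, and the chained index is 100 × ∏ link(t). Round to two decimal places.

100.43

Link Jan 2016→Feb 2016:
ΣP(Feb 2016)Q(Jan 2016) = 1.59×158 + 18.05×19 + 5.12×30 = 251.22 + 342.95 + 153.6 = 747.77
ΣP(Jan 2016)Q(Jan 2016) = 1.69×158 + 14.77×19 + 4.47×30 = 267.02 + 280.63 + 134.1 = 681.75
link = 747.77/681.75 = 1.096839
Link Feb 2016→Mar 2016:
ΣP(Mar 2016)Q(Feb 2016) = 1.61×193 + 14.50×23 + 5.27×29 = 310.73 + 333.5 + 152.83 = 797.06
ΣP(Feb 2016)Q(Feb 2016) = 1.59×193 + 18.05×23 + 5.12×29 = 306.87 + 415.15 + 148.48 = 870.5
link = 797.06/870.5 = 0.915635
Chained index = 100 × 1.096839 × 0.915635 = 100.4304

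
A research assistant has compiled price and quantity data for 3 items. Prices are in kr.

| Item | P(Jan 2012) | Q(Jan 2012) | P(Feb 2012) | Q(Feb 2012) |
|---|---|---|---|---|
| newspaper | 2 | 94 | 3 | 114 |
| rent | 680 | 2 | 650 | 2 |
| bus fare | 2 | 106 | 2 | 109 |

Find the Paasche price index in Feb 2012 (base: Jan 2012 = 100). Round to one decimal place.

Paasche price index uses current-period quantities as weights.
ΣP(Feb 2012)·Q(Feb 2012) = 3×114 + 650×2 + 2×109 = 342 + 1300 + 218 = 1860
ΣP(Jan 2012)·Q(Feb 2012) = 2×114 + 680×2 + 2×109 = 228 + 1360 + 218 = 1806
Index = 1860 / 1806 × 100 = 102.9900

103.0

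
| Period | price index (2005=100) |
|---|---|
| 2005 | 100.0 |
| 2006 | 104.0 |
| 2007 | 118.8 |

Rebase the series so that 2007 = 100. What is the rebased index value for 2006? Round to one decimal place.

87.5

Rebased(2006) = 104.0 / 118.8 × 100 = 87.5421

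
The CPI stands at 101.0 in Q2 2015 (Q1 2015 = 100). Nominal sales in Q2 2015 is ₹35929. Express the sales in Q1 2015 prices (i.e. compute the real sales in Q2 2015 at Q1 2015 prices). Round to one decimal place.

Real = Nominal ÷ (Index/100) = 35929 ÷ (101.0/100)
     = 35929 ÷ 1.010 = 35573.2673

35573.3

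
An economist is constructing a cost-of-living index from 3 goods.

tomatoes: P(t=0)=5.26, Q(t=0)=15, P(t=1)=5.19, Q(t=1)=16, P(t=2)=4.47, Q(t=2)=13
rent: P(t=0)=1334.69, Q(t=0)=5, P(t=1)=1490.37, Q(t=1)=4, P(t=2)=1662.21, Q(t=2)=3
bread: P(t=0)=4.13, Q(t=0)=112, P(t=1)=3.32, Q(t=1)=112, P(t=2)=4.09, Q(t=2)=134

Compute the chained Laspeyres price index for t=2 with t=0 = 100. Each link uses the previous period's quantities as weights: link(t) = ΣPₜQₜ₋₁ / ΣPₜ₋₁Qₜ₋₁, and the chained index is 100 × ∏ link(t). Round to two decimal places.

Link t=0→t=1:
ΣP(t=1)Q(t=0) = 5.19×15 + 1490.37×5 + 3.32×112 = 77.85 + 7451.85 + 371.84 = 7901.54
ΣP(t=0)Q(t=0) = 5.26×15 + 1334.69×5 + 4.13×112 = 78.9 + 6673.45 + 462.56 = 7214.91
link = 7901.54/7214.91 = 1.095168
Link t=1→t=2:
ΣP(t=2)Q(t=1) = 4.47×16 + 1662.21×4 + 4.09×112 = 71.52 + 6648.84 + 458.08 = 7178.44
ΣP(t=1)Q(t=1) = 5.19×16 + 1490.37×4 + 3.32×112 = 83.04 + 5961.48 + 371.84 = 6416.36
link = 7178.44/6416.36 = 1.118771
Chained index = 100 × 1.095168 × 1.118771 = 122.5243

122.52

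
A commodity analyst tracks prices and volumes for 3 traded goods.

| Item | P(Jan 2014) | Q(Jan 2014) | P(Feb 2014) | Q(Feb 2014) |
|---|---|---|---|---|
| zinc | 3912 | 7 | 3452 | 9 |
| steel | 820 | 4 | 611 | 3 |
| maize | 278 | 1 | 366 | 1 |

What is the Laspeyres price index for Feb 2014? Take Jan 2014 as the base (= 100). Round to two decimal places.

87.18

Laspeyres price index uses base-period quantities as weights.
ΣP(Feb 2014)·Q(Jan 2014) = 3452×7 + 611×4 + 366×1 = 24164 + 2444 + 366 = 26974
ΣP(Jan 2014)·Q(Jan 2014) = 3912×7 + 820×4 + 278×1 = 27384 + 3280 + 278 = 30942
Index = 26974 / 30942 × 100 = 87.1760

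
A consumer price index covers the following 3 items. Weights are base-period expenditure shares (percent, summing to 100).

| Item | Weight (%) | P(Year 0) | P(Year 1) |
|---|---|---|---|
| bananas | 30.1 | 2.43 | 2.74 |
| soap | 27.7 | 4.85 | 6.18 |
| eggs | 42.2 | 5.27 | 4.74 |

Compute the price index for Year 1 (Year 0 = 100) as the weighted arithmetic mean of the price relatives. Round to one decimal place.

107.2

bananas: 30.1 × (2.74/2.43) = 30.1 × 1.127572 = 33.9399
soap: 27.7 × (6.18/4.85) = 27.7 × 1.274227 = 35.2961
eggs: 42.2 × (4.74/5.27) = 42.2 × 0.899431 = 37.9560
Index = Σ wᵢ·(p₁ᵢ/p₀ᵢ) = 33.9399 + 35.2961 + 37.9560 = 107.1920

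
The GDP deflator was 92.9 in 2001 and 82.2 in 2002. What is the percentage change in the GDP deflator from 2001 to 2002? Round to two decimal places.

-11.52%

Change = (82.2 − 92.9) / 92.9 × 100
       = -10.7 / 92.9 × 100 = -11.5178%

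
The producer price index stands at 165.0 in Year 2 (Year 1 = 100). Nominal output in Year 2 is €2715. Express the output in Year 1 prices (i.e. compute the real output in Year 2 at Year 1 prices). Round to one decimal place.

1645.5

Real = Nominal ÷ (Index/100) = 2715 ÷ (165.0/100)
     = 2715 ÷ 1.650 = 1645.4545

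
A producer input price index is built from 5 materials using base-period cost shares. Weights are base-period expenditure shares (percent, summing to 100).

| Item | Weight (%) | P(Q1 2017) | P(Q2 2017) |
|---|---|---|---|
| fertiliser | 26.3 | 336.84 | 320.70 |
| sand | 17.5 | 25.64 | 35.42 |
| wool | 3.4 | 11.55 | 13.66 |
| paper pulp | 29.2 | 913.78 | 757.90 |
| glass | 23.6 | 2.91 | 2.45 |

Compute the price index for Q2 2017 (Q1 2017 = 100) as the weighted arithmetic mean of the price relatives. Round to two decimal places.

fertiliser: 26.3 × (320.70/336.84) = 26.3 × 0.952084 = 25.0398
sand: 17.5 × (35.42/25.64) = 17.5 × 1.381435 = 24.1751
wool: 3.4 × (13.66/11.55) = 3.4 × 1.182684 = 4.0211
paper pulp: 29.2 × (757.90/913.78) = 29.2 × 0.829412 = 24.2188
glass: 23.6 × (2.45/2.91) = 23.6 × 0.841924 = 19.8694
Index = Σ wᵢ·(p₁ᵢ/p₀ᵢ) = 25.0398 + 24.1751 + 4.0211 + 24.2188 + 19.8694 = 97.3243

97.32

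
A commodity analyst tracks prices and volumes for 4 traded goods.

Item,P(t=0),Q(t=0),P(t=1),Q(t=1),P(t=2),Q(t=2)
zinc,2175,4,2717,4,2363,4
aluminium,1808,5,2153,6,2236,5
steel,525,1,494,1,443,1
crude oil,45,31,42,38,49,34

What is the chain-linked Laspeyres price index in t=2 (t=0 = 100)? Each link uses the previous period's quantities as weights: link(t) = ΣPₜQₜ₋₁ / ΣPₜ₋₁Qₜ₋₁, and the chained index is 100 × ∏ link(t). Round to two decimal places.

Link t=0→t=1:
ΣP(t=1)Q(t=0) = 2717×4 + 2153×5 + 494×1 + 42×31 = 10868 + 10765 + 494 + 1302 = 23429
ΣP(t=0)Q(t=0) = 2175×4 + 1808×5 + 525×1 + 45×31 = 8700 + 9040 + 525 + 1395 = 19660
link = 23429/19660 = 1.191709
Link t=1→t=2:
ΣP(t=2)Q(t=1) = 2363×4 + 2236×6 + 443×1 + 49×38 = 9452 + 13416 + 443 + 1862 = 25173
ΣP(t=1)Q(t=1) = 2717×4 + 2153×6 + 494×1 + 42×38 = 10868 + 12918 + 494 + 1596 = 25876
link = 25173/25876 = 0.972832
Chained index = 100 × 1.191709 × 0.972832 = 115.9333

115.93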